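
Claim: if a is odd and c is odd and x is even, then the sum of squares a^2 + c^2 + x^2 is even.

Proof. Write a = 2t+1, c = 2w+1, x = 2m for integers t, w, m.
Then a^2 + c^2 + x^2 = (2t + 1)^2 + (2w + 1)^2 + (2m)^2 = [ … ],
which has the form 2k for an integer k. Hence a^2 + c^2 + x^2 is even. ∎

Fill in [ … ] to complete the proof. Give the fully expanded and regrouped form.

Expanding: (2t + 1)^2 + (2w + 1)^2 + (2m)^2 = 4m^2 + 4t^2 + 4t + 4w^2 + 4w + 2.
Every term is even; pulling out the factor of 2 gives 2(2m^2 + 2t^2 + 2t + 2w^2 + 2w + 1).

2(2m^2 + 2t^2 + 2t + 2w^2 + 2w + 1)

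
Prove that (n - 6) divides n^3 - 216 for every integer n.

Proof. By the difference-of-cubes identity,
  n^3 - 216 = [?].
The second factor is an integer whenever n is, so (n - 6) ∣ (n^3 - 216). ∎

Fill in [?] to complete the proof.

(n - 6)(n^2 + 6n + 36)

a^3 - b^3 = (a - b)(a^2 + ab + b^2). With a = n, b = 6:
n^3 - 216 = (n - 6)(n^2 + 6n + 36).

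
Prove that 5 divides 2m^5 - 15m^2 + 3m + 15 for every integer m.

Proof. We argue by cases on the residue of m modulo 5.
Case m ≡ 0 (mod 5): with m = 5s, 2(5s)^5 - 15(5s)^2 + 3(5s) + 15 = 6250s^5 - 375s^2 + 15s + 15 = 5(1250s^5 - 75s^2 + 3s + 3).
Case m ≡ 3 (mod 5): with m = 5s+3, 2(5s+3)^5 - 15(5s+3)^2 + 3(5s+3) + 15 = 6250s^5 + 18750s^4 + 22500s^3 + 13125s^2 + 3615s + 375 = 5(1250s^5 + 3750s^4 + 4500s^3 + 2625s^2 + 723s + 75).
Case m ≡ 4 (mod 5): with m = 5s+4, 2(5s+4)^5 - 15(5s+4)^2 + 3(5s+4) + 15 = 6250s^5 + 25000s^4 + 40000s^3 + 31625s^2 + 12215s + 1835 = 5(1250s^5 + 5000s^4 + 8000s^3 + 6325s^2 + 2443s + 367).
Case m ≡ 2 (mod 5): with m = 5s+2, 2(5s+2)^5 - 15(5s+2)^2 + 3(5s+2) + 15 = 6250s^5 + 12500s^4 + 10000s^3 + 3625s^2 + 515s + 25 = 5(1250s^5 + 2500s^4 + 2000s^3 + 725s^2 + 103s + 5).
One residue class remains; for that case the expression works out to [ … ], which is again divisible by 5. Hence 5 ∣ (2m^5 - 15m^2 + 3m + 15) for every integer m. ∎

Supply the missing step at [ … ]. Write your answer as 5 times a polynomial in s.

5(1250s^5 + 1250s^4 + 500s^3 + 25s^2 - 17s + 1)

Only m ≡ 1 (mod 5) is unaccounted for. Put m = 5s+1:
2(5s+1)^5 - 15(5s+1)^2 + 3(5s+1) + 15 expands to 6250s^5 + 6250s^4 + 2500s^3 + 125s^2 - 85s + 5,
and factoring out 5 leaves 5(1250s^5 + 1250s^4 + 500s^3 + 25s^2 - 17s + 1).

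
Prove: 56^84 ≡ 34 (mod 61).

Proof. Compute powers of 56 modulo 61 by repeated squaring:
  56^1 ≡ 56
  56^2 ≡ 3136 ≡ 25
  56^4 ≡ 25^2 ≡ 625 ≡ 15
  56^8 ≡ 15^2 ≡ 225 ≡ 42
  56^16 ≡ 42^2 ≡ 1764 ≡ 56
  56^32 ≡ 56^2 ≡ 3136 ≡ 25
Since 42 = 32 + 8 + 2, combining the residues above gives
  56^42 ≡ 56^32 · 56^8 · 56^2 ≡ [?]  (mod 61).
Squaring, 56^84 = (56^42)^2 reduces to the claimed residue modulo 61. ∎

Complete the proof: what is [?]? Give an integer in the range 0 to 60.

Multiply the listed residues: 25 · 42 · 25 = 1050 → 26250.
Reducing modulo 61: 26250 = 430·61 + 20, so 56^42 ≡ 20.

20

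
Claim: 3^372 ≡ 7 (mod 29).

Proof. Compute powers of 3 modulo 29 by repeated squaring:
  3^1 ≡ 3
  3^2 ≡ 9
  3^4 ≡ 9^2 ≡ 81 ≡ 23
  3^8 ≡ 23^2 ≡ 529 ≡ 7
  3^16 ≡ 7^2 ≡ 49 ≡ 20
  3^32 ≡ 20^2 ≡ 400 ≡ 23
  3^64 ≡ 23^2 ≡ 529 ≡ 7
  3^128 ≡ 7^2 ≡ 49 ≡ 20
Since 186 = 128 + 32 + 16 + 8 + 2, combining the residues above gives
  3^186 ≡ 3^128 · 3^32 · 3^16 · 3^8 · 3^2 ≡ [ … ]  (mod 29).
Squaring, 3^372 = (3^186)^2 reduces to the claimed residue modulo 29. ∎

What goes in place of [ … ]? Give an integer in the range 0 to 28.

Multiply the listed residues: 20 · 23 · 20 · 7 · 9 = 460 → 9200 → 64400 → 579600.
Reducing modulo 29: 579600 = 19986·29 + 6, so 3^186 ≡ 6.

6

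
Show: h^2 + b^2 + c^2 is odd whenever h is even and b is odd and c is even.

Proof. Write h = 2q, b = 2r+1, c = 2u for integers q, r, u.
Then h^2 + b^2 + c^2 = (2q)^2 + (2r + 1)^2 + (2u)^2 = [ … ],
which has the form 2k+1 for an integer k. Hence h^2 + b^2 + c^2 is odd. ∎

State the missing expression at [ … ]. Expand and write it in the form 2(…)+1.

(2q)^2 + (2r + 1)^2 + (2u)^2 = 4q^2 + 4r^2 + 4r + 4u^2 + 1
= 2(2q^2 + 2r^2 + 2r + 2u^2) + 1.
Since 2q^2 + 2r^2 + 2r + 2u^2 is an integer, the sum of squares is of the form 2k+1 for an integer k.

2(2q^2 + 2r^2 + 2r + 2u^2) + 1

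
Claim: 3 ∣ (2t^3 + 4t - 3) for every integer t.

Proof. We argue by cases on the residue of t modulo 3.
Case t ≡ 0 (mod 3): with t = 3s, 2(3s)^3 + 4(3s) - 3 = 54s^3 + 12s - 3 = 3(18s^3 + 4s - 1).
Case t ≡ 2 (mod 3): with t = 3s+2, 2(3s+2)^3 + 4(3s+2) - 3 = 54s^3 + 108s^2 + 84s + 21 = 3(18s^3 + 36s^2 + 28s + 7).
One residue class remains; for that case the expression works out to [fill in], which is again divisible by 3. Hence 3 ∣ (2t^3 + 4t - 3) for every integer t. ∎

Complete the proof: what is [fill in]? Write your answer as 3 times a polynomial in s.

3(18s^3 + 18s^2 + 10s + 1)

The residues treated are {0, 2}, so the missing case is t ≡ 1 (mod 3); write t = 3s+1.
Then 2(3s+1)^3 + 4(3s+1) - 3 = 54s^3 + 54s^2 + 30s + 3 = 3(18s^3 + 18s^2 + 10s + 1).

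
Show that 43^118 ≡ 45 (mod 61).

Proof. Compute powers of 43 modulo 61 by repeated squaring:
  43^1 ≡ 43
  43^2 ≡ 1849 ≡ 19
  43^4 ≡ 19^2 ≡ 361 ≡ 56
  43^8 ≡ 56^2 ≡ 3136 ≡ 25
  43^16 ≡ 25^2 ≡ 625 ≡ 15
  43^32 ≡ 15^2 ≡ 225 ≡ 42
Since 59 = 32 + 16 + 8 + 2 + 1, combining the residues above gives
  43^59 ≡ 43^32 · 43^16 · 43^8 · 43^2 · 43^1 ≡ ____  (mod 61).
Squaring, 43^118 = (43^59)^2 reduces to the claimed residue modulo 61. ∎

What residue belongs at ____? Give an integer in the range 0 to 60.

44

Multiply the listed residues: 42 · 15 · 25 · 19 · 43 = 630 → 15750 → 299250 → 12867750.
Reducing modulo 61: 12867750 = 210946·61 + 44, so 43^59 ≡ 44.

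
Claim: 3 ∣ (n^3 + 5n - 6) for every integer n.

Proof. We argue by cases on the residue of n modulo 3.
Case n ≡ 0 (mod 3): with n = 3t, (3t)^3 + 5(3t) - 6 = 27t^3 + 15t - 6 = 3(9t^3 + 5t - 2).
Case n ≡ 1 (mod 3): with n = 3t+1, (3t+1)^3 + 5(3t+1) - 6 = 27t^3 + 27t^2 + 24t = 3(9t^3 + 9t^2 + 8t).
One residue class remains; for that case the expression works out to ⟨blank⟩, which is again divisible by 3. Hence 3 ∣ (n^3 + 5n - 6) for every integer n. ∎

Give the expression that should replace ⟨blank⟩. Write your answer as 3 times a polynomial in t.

3(9t^3 + 18t^2 + 17t + 4)

Only n ≡ 2 (mod 3) is unaccounted for. Put n = 3t+2:
(3t+2)^3 + 5(3t+2) - 6 expands to 27t^3 + 54t^2 + 51t + 12,
and factoring out 3 leaves 3(9t^3 + 18t^2 + 17t + 4).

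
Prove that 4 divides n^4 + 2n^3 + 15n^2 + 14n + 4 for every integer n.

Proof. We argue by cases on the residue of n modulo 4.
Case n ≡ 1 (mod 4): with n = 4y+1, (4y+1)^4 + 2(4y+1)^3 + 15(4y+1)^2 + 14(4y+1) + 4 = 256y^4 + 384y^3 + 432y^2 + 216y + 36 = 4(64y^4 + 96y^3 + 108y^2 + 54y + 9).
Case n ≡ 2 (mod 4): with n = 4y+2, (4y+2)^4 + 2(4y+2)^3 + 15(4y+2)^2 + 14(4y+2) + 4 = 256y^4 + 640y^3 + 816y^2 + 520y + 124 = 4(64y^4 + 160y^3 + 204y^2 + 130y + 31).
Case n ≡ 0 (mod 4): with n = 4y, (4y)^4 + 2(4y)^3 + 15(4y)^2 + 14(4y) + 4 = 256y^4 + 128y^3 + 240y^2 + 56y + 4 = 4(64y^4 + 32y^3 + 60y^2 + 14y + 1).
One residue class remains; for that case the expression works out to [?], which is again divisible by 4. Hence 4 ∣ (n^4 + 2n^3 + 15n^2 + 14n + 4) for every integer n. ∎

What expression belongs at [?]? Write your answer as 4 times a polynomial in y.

4(64y^4 + 224y^3 + 348y^2 + 266y + 79)

Only n ≡ 3 (mod 4) is unaccounted for. Put n = 4y+3:
(4y+3)^4 + 2(4y+3)^3 + 15(4y+3)^2 + 14(4y+3) + 4 expands to 256y^4 + 896y^3 + 1392y^2 + 1064y + 316,
and factoring out 4 leaves 4(64y^4 + 224y^3 + 348y^2 + 266y + 79).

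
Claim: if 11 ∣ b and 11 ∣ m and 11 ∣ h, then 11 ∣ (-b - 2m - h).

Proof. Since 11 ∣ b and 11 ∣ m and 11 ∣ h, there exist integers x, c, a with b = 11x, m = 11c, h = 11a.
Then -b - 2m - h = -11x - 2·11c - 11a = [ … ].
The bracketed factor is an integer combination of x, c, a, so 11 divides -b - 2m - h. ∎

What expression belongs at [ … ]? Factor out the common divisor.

11(-a - 2c - x)

Pull the common 11 out of every term: -11x - 2·11c - 11a = 11(-a - 2c - x).
-a - 2c - x is an integer, which exhibits the divisibility.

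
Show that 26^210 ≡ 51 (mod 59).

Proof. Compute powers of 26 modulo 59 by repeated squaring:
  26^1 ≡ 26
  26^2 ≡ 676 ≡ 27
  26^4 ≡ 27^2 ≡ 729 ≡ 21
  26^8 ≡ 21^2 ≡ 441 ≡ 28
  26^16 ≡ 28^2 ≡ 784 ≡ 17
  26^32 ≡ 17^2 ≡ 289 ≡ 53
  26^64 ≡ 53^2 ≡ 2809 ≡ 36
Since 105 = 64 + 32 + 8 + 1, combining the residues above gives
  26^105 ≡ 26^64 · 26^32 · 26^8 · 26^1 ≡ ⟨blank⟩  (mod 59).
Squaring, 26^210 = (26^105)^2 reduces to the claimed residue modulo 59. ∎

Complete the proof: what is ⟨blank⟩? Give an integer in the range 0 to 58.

Multiply the listed residues: 36 · 53 · 28 · 26 = 1908 → 53424 → 1389024.
Reducing modulo 59: 1389024 = 23542·59 + 46, so 26^105 ≡ 46.

46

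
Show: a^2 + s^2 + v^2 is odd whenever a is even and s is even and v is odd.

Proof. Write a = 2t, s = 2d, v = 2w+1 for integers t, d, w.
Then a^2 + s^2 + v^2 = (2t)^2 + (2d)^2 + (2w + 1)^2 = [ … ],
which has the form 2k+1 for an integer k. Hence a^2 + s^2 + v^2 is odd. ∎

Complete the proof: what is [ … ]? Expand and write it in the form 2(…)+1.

Expanding: (2t)^2 + (2d)^2 + (2w + 1)^2 = 4d^2 + 4t^2 + 4w^2 + 4w + 1.
Every term except the constant is even, so this is 2(2d^2 + 2t^2 + 2w^2 + 2w) + 1,
and 2d^2 + 2t^2 + 2w^2 + 2w ∈ ℤ gives the required form.

2(2d^2 + 2t^2 + 2w^2 + 2w) + 1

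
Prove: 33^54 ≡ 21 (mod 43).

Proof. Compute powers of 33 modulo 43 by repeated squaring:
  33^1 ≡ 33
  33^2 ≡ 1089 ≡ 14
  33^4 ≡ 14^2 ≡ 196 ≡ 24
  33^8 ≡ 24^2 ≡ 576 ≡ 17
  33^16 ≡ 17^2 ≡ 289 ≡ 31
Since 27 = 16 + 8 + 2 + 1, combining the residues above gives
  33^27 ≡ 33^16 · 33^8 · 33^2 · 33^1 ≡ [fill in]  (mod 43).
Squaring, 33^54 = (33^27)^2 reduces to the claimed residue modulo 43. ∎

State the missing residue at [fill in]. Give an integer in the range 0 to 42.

8

33^16 · 33^8 · 33^2 · 33^1 ≡ 31 · 17 · 14 · 33 = 243474.
243474 mod 43 = 8, so 33^27 ≡ 8 (mod 43).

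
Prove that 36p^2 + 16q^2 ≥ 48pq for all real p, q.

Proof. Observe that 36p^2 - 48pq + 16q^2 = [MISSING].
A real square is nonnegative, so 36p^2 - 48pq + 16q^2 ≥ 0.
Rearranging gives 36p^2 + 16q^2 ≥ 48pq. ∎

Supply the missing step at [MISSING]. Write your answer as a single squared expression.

(6p - 4q)^2

36p^2 - 48pq + 16q^2 is a perfect-square trinomial: the outer terms are (6p)^2 and (4q)^2, and the cross term is -2·6p·4q.
So 36p^2 - 48pq + 16q^2 = (6p - 4q)^2 ≥ 0.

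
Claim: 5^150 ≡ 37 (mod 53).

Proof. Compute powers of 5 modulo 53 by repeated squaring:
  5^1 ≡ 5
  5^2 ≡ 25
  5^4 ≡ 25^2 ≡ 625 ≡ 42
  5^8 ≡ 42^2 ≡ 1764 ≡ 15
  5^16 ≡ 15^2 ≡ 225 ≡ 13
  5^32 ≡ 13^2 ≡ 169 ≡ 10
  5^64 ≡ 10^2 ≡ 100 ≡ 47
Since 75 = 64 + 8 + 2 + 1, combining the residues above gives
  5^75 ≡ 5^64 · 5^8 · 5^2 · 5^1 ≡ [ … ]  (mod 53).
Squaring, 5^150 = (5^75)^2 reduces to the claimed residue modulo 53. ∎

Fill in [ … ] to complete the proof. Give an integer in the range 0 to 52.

5^64 · 5^8 · 5^2 · 5^1 ≡ 47 · 15 · 25 · 5 = 88125.
88125 mod 53 = 39, so 5^75 ≡ 39 (mod 53).

39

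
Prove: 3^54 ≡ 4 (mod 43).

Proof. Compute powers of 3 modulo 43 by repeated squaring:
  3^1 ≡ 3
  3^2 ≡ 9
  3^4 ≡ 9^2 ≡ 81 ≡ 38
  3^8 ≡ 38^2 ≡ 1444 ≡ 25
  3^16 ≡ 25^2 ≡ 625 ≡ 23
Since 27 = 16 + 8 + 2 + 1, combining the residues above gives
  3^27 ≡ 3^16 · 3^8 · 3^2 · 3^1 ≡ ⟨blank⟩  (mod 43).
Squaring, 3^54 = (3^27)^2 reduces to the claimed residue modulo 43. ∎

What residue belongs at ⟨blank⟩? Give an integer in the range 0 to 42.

Multiply the listed residues: 23 · 25 · 9 · 3 = 575 → 5175 → 15525.
Reducing modulo 43: 15525 = 361·43 + 2, so 3^27 ≡ 2.

2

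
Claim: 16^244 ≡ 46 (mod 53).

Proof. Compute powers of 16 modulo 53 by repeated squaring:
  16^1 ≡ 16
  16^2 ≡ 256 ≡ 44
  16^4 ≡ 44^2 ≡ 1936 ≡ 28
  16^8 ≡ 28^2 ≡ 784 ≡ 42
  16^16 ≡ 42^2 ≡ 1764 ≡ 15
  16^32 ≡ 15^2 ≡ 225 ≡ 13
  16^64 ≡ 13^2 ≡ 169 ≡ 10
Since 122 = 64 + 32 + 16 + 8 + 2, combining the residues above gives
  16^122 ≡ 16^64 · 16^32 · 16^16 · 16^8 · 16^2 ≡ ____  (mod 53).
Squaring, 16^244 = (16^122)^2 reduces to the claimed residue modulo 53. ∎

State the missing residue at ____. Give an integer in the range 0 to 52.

24

Multiply the listed residues: 10 · 13 · 15 · 42 · 44 = 130 → 1950 → 81900 → 3603600.
Reducing modulo 53: 3603600 = 67992·53 + 24, so 16^122 ≡ 24.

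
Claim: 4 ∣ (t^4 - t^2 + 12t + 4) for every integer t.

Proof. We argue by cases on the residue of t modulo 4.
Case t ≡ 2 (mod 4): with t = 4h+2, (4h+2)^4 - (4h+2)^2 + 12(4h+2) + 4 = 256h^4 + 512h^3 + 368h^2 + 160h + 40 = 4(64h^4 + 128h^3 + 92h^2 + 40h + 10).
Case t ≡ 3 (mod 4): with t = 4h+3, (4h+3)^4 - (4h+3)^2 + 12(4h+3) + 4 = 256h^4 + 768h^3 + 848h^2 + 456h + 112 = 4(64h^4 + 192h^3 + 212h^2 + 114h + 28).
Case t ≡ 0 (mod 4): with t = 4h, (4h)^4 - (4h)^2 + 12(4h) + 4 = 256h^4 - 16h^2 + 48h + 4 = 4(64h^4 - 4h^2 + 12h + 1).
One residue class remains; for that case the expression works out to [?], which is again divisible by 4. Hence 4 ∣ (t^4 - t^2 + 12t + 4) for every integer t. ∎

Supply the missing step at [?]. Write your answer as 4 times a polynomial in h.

4(64h^4 + 64h^3 + 20h^2 + 14h + 4)

The residues treated are {2, 3, 0}, so the missing case is t ≡ 1 (mod 4); write t = 4h+1.
Then (4h+1)^4 - (4h+1)^2 + 12(4h+1) + 4 = 256h^4 + 256h^3 + 80h^2 + 56h + 16 = 4(64h^4 + 64h^3 + 20h^2 + 14h + 4).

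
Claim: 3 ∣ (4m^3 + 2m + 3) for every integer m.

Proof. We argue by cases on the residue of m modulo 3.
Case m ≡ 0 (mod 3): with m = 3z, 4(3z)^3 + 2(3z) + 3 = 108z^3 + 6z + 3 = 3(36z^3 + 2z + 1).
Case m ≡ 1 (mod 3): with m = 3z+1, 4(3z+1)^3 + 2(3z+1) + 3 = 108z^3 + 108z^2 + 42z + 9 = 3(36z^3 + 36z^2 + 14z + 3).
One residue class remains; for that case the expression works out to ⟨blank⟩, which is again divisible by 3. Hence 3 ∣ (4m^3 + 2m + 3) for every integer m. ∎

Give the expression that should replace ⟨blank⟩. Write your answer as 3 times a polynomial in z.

3(36z^3 + 72z^2 + 50z + 13)

Only m ≡ 2 (mod 3) is unaccounted for. Put m = 3z+2:
4(3z+2)^3 + 2(3z+2) + 3 expands to 108z^3 + 216z^2 + 150z + 39,
and factoring out 3 leaves 3(36z^3 + 72z^2 + 50z + 13).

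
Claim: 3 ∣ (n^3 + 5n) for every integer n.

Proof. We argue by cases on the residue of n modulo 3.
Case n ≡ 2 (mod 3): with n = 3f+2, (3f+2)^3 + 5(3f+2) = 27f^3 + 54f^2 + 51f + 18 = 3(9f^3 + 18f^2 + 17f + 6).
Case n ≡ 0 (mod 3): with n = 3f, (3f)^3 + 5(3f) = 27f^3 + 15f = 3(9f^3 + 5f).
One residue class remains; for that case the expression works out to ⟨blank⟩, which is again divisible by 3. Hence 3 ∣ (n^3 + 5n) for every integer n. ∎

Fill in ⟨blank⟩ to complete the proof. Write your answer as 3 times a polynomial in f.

3(9f^3 + 9f^2 + 8f + 2)

Only n ≡ 1 (mod 3) is unaccounted for. Put n = 3f+1:
(3f+1)^3 + 5(3f+1) expands to 27f^3 + 27f^2 + 24f + 6,
and factoring out 3 leaves 3(9f^3 + 9f^2 + 8f + 2).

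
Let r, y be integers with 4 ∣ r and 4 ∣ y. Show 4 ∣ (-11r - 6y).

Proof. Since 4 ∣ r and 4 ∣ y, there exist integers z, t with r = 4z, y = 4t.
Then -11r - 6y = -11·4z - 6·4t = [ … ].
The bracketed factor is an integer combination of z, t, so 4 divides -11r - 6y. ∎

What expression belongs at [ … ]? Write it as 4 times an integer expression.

4(-6t - 11z)

Each term has a factor of 4: -11·4z - 6·4t = 4·(-6t - 11z).
Since -6t - 11z is an integer, 4 ∣ (-11r - 6y).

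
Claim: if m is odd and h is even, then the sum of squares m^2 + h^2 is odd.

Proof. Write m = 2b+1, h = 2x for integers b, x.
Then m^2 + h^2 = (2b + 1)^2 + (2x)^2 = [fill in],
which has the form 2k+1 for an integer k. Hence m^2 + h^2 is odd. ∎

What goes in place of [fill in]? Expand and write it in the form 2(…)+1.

(2b + 1)^2 + (2x)^2 = 4b^2 + 4b + 4x^2 + 1
= 2(2b^2 + 2b + 2x^2) + 1.
Since 2b^2 + 2b + 2x^2 is an integer, the sum of squares is of the form 2k+1 for an integer k.

2(2b^2 + 2b + 2x^2) + 1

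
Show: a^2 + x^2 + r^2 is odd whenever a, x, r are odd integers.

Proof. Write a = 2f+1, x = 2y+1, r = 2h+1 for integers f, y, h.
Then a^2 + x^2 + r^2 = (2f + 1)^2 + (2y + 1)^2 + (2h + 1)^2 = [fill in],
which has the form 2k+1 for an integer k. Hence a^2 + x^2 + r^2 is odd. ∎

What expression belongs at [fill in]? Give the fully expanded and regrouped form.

(2f + 1)^2 + (2y + 1)^2 + (2h + 1)^2 = 4f^2 + 4f + 4h^2 + 4h + 4y^2 + 4y + 3
= 2(2f^2 + 2f + 2h^2 + 2h + 2y^2 + 2y + 1) + 1.
Since 2f^2 + 2f + 2h^2 + 2h + 2y^2 + 2y + 1 is an integer, the sum of squares is of the form 2k+1 for an integer k.

2(2f^2 + 2f + 2h^2 + 2h + 2y^2 + 2y + 1) + 1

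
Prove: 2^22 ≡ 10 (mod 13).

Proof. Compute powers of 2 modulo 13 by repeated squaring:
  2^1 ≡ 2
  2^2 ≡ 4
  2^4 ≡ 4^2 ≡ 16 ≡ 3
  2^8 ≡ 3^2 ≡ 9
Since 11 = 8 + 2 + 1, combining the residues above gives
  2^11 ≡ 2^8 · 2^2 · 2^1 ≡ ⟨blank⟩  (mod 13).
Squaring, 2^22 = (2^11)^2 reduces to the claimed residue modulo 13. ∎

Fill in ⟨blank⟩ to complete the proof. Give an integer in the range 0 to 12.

2^8 · 2^2 · 2^1 ≡ 9 · 4 · 2 = 72.
72 mod 13 = 7, so 2^11 ≡ 7 (mod 13).

7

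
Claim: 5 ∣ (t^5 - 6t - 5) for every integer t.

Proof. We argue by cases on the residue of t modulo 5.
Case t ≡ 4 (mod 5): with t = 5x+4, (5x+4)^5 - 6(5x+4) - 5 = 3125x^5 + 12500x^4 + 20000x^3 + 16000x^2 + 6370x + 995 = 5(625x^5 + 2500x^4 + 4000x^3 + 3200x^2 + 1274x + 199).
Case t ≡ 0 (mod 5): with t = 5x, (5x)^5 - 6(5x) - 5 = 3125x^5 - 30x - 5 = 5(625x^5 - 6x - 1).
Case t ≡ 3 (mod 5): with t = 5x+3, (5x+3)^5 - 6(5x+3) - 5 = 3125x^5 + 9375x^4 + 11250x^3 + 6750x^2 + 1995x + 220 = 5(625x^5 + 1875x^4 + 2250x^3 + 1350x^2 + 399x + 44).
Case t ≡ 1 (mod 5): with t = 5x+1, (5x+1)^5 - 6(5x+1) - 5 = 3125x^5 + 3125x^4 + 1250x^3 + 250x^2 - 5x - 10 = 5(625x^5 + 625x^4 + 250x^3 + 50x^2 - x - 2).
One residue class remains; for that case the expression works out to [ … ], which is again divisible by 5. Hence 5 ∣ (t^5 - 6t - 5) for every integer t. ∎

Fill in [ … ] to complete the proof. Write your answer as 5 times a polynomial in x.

5(625x^5 + 1250x^4 + 1000x^3 + 400x^2 + 74x + 3)

The residues treated are {4, 0, 3, 1}, so the missing case is t ≡ 2 (mod 5); write t = 5x+2.
Then (5x+2)^5 - 6(5x+2) - 5 = 3125x^5 + 6250x^4 + 5000x^3 + 2000x^2 + 370x + 15 = 5(625x^5 + 1250x^4 + 1000x^3 + 400x^2 + 74x + 3).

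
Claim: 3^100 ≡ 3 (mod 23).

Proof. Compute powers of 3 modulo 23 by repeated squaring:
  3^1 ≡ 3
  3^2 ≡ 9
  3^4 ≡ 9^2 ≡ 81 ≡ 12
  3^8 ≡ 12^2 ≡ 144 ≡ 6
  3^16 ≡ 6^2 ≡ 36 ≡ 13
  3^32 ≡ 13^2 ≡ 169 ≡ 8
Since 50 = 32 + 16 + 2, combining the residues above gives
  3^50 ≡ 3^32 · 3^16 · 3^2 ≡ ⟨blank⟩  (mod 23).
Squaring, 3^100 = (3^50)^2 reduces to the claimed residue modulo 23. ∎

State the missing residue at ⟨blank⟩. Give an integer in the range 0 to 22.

3^32 · 3^16 · 3^2 ≡ 8 · 13 · 9 = 936.
936 mod 23 = 16, so 3^50 ≡ 16 (mod 23).

16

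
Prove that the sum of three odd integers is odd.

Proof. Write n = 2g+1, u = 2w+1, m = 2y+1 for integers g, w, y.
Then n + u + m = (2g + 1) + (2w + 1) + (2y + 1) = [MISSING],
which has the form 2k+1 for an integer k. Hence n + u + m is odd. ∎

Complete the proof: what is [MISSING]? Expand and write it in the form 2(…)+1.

Expanding: (2g + 1) + (2w + 1) + (2y + 1) = 2g + 2w + 2y + 3.
Every term except the constant is even, so this is 2(g + w + y + 1) + 1,
and g + w + y + 1 ∈ ℤ gives the required form.

2(g + w + y + 1) + 1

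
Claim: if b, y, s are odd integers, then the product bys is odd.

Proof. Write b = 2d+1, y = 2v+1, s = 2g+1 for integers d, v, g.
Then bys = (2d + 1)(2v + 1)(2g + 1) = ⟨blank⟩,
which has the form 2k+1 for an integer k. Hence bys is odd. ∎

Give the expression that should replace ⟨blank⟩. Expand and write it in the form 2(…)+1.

2(4dgv + 2dg + 2dv + d + 2gv + g + v) + 1

Expanding: (2d + 1)(2v + 1)(2g + 1) = 8dgv + 4dg + 4dv + 2d + 4gv + 2g + 2v + 1.
Every term except the constant is even, so this is 2(4dgv + 2dg + 2dv + d + 2gv + g + v) + 1,
and 4dgv + 2dg + 2dv + d + 2gv + g + v ∈ ℤ gives the required form.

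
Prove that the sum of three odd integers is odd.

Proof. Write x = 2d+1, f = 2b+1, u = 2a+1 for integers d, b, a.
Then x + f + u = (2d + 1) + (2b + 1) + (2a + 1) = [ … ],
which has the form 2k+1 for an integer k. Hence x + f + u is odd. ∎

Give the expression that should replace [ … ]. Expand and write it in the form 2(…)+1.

Expanding: (2d + 1) + (2b + 1) + (2a + 1) = 2a + 2b + 2d + 3.
Every term except the constant is even, so this is 2(a + b + d + 1) + 1,
and a + b + d + 1 ∈ ℤ gives the required form.

2(a + b + d + 1) + 1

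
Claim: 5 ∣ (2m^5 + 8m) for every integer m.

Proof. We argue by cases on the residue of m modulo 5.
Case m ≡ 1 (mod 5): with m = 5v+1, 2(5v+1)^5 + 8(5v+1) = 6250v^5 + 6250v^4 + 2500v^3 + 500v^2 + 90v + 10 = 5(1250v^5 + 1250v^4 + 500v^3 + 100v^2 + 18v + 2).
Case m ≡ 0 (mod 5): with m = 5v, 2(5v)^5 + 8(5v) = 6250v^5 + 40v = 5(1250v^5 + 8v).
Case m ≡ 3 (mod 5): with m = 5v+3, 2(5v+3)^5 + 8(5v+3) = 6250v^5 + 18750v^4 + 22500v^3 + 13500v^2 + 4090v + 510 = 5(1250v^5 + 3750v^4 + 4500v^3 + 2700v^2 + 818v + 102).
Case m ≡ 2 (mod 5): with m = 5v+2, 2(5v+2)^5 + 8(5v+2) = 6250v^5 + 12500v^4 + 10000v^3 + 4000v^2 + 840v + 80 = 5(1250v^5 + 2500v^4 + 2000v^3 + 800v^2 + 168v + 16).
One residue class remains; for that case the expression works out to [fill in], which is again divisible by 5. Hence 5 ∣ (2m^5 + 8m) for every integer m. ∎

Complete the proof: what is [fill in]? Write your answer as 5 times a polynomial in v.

Only m ≡ 4 (mod 5) is unaccounted for. Put m = 5v+4:
2(5v+4)^5 + 8(5v+4) expands to 6250v^5 + 25000v^4 + 40000v^3 + 32000v^2 + 12840v + 2080,
and factoring out 5 leaves 5(1250v^5 + 5000v^4 + 8000v^3 + 6400v^2 + 2568v + 416).

5(1250v^5 + 5000v^4 + 8000v^3 + 6400v^2 + 2568v + 416)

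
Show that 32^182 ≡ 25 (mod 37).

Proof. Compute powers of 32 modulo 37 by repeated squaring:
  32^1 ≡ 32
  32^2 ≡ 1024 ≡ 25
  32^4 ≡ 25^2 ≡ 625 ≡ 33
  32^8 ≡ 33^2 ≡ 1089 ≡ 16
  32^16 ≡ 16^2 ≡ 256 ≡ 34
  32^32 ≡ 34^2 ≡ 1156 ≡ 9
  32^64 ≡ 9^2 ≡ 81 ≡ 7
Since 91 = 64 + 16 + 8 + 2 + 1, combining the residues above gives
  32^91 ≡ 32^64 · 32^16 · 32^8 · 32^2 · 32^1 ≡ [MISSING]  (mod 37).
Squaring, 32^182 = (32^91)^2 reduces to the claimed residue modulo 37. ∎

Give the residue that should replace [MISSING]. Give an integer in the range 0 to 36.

32^64 · 32^16 · 32^8 · 32^2 · 32^1 ≡ 7 · 34 · 16 · 25 · 32 = 3046400.
3046400 mod 37 = 5, so 32^91 ≡ 5 (mod 37).

5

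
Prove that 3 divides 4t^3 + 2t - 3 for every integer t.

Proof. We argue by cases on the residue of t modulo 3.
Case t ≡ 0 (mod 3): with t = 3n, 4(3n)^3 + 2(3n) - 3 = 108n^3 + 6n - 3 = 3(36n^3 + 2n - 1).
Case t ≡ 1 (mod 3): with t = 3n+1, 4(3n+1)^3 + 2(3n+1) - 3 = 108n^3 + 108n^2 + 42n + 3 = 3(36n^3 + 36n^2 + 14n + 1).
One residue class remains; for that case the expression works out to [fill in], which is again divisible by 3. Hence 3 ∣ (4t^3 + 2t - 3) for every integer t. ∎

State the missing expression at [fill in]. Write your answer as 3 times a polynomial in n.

The residues treated are {0, 1}, so the missing case is t ≡ 2 (mod 3); write t = 3n+2.
Then 4(3n+2)^3 + 2(3n+2) - 3 = 108n^3 + 216n^2 + 150n + 33 = 3(36n^3 + 72n^2 + 50n + 11).

3(36n^3 + 72n^2 + 50n + 11)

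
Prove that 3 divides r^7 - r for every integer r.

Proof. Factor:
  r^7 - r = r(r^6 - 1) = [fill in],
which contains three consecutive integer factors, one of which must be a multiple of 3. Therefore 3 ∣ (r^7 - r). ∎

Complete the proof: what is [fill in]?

r^6 - 1 = (r^2 - 1)(r^4 + r^2 + 1), and r^2 - 1 = (r-1)(r+1).
So r(r^6 - 1) = (r - 1)r(r + 1)(r^4 + r^2 + 1).

(r - 1)r(r + 1)(r^4 + r^2 + 1)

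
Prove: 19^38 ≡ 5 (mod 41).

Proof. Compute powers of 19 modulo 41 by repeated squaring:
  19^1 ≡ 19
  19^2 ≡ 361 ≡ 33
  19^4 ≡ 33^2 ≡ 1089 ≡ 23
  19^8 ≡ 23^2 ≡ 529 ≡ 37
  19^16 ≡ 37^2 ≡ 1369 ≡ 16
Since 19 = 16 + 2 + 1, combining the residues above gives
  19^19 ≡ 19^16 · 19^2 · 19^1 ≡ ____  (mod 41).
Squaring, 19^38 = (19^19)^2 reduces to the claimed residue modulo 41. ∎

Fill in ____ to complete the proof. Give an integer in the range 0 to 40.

Multiply the listed residues: 16 · 33 · 19 = 528 → 10032.
Reducing modulo 41: 10032 = 244·41 + 28, so 19^19 ≡ 28.

28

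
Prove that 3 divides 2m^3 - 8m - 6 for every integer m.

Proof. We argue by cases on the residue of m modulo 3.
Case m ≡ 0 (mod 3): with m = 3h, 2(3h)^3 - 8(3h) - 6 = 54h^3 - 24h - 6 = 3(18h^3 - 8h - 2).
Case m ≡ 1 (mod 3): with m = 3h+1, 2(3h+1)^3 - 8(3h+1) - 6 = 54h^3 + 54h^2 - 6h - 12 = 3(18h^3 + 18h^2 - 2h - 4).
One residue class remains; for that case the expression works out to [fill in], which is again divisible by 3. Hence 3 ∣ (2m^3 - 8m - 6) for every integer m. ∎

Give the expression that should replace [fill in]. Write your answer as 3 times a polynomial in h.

3(18h^3 + 36h^2 + 16h - 2)

The residues treated are {0, 1}, so the missing case is m ≡ 2 (mod 3); write m = 3h+2.
Then 2(3h+2)^3 - 8(3h+2) - 6 = 54h^3 + 108h^2 + 48h - 6 = 3(18h^3 + 36h^2 + 16h - 2).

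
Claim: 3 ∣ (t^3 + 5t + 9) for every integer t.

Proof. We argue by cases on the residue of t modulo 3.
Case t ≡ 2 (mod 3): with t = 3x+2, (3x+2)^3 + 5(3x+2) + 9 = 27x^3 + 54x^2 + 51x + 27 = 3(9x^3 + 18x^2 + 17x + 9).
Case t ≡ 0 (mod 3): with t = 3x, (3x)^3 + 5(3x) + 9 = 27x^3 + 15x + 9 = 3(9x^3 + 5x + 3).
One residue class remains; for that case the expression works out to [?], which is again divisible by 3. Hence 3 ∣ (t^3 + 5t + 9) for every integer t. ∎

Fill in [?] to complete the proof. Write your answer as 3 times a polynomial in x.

The residues treated are {2, 0}, so the missing case is t ≡ 1 (mod 3); write t = 3x+1.
Then (3x+1)^3 + 5(3x+1) + 9 = 27x^3 + 27x^2 + 24x + 15 = 3(9x^3 + 9x^2 + 8x + 5).

3(9x^3 + 9x^2 + 8x + 5)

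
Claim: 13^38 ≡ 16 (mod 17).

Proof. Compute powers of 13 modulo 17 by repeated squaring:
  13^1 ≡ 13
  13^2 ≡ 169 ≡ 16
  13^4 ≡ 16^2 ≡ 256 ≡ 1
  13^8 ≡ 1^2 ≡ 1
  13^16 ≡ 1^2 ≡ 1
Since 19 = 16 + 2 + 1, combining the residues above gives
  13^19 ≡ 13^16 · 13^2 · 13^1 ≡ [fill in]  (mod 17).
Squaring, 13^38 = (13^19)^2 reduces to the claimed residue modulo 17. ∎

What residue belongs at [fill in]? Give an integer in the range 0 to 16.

4

Multiply the listed residues: 1 · 16 · 13 = 16 → 208.
Reducing modulo 17: 208 = 12·17 + 4, so 13^19 ≡ 4.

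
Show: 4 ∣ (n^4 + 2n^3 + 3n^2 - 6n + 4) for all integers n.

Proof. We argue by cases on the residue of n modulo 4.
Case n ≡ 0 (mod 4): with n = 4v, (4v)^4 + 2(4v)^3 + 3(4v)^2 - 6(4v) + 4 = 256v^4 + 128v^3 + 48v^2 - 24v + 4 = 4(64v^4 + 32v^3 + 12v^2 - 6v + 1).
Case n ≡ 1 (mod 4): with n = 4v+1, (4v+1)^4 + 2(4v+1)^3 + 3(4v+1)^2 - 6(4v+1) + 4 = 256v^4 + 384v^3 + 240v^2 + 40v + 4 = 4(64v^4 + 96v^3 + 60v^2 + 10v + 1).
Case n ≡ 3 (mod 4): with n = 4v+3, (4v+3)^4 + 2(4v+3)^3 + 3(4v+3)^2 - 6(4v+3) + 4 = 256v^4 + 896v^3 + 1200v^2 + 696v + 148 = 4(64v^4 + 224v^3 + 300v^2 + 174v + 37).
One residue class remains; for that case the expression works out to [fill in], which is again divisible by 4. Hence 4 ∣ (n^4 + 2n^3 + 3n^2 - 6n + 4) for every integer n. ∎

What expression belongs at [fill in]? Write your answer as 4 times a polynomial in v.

4(64v^4 + 160v^3 + 156v^2 + 62v + 9)

The residues treated are {0, 1, 3}, so the missing case is n ≡ 2 (mod 4); write n = 4v+2.
Then (4v+2)^4 + 2(4v+2)^3 + 3(4v+2)^2 - 6(4v+2) + 4 = 256v^4 + 640v^3 + 624v^2 + 248v + 36 = 4(64v^4 + 160v^3 + 156v^2 + 62v + 9).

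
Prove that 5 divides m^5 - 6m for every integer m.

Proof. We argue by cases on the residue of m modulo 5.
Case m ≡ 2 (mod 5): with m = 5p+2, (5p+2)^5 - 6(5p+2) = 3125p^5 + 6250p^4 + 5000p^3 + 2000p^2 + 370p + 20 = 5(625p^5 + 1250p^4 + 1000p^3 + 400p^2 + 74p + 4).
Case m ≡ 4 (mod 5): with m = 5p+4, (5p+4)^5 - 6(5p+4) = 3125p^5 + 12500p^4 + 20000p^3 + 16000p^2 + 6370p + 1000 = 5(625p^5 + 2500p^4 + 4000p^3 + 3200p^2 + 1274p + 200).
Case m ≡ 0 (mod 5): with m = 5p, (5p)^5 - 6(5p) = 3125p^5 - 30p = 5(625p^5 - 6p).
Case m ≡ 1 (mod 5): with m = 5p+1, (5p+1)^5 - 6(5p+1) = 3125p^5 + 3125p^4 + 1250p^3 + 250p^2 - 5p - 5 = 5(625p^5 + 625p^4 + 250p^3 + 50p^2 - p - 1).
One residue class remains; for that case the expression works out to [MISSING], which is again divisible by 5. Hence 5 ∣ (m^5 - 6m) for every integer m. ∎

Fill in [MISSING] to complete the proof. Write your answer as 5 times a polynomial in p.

5(625p^5 + 1875p^4 + 2250p^3 + 1350p^2 + 399p + 45)

Only m ≡ 3 (mod 5) is unaccounted for. Put m = 5p+3:
(5p+3)^5 - 6(5p+3) expands to 3125p^5 + 9375p^4 + 11250p^3 + 6750p^2 + 1995p + 225,
and factoring out 5 leaves 5(625p^5 + 1875p^4 + 2250p^3 + 1350p^2 + 399p + 45).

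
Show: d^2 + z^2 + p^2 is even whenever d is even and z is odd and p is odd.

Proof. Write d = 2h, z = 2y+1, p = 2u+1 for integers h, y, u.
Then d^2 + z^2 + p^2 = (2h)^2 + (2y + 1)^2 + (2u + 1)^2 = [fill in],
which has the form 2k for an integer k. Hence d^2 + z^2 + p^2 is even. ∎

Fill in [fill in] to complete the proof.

(2h)^2 + (2y + 1)^2 + (2u + 1)^2 = 4h^2 + 4u^2 + 4u + 4y^2 + 4y + 2
= 2(2h^2 + 2u^2 + 2u + 2y^2 + 2y + 1).
Since 2h^2 + 2u^2 + 2u + 2y^2 + 2y + 1 is an integer, the sum of squares is of the form 2k for an integer k.

2(2h^2 + 2u^2 + 2u + 2y^2 + 2y + 1)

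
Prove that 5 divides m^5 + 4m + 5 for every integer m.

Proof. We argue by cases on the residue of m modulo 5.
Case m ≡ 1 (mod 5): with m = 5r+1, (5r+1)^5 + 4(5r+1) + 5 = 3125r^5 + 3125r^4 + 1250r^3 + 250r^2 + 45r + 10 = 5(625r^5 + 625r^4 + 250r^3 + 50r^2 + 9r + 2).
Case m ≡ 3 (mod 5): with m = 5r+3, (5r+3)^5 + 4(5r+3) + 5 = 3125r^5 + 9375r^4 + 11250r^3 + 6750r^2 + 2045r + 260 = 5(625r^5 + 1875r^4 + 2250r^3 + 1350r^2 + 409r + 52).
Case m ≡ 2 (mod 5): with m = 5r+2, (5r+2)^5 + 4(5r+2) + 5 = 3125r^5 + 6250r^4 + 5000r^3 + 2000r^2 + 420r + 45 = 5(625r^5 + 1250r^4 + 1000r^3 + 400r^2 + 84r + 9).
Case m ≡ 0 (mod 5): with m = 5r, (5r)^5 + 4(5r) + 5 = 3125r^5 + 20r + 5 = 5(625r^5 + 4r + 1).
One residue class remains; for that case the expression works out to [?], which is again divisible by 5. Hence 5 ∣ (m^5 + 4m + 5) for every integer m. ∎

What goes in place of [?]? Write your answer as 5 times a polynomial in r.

5(625r^5 + 2500r^4 + 4000r^3 + 3200r^2 + 1284r + 209)

Only m ≡ 4 (mod 5) is unaccounted for. Put m = 5r+4:
(5r+4)^5 + 4(5r+4) + 5 expands to 3125r^5 + 12500r^4 + 20000r^3 + 16000r^2 + 6420r + 1045,
and factoring out 5 leaves 5(625r^5 + 2500r^4 + 4000r^3 + 3200r^2 + 1284r + 209).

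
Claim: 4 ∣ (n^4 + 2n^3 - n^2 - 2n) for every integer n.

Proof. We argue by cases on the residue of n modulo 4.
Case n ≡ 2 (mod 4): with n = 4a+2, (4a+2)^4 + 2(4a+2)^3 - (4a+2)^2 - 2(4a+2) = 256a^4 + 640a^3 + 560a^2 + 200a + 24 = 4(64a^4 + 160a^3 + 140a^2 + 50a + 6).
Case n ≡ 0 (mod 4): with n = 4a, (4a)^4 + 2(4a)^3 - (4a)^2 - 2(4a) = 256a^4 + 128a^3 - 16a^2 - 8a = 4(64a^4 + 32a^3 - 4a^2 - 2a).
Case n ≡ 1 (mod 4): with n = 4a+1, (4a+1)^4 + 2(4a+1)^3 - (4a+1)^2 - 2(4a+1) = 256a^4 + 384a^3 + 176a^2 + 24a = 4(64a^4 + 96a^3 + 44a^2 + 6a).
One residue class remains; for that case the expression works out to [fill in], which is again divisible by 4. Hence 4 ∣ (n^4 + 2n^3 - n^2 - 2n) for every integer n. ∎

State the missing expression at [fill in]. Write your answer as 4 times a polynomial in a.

4(64a^4 + 224a^3 + 284a^2 + 154a + 30)

Only n ≡ 3 (mod 4) is unaccounted for. Put n = 4a+3:
(4a+3)^4 + 2(4a+3)^3 - (4a+3)^2 - 2(4a+3) expands to 256a^4 + 896a^3 + 1136a^2 + 616a + 120,
and factoring out 4 leaves 4(64a^4 + 224a^3 + 284a^2 + 154a + 30).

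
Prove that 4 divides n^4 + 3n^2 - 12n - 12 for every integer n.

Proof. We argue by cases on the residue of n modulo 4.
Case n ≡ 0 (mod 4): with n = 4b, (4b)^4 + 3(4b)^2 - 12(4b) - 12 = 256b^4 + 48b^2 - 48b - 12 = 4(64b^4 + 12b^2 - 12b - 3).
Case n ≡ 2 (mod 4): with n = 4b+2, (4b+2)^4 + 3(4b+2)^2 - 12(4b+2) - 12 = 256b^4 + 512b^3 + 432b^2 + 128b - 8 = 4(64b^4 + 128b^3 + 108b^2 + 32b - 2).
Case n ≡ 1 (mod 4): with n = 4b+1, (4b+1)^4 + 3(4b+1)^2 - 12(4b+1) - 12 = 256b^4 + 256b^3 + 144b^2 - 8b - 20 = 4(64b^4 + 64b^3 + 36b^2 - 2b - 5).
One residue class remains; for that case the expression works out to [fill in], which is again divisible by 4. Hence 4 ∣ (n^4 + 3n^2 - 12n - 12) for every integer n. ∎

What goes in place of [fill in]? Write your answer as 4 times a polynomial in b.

The residues treated are {0, 2, 1}, so the missing case is n ≡ 3 (mod 4); write n = 4b+3.
Then (4b+3)^4 + 3(4b+3)^2 - 12(4b+3) - 12 = 256b^4 + 768b^3 + 912b^2 + 456b + 60 = 4(64b^4 + 192b^3 + 228b^2 + 114b + 15).

4(64b^4 + 192b^3 + 228b^2 + 114b + 15)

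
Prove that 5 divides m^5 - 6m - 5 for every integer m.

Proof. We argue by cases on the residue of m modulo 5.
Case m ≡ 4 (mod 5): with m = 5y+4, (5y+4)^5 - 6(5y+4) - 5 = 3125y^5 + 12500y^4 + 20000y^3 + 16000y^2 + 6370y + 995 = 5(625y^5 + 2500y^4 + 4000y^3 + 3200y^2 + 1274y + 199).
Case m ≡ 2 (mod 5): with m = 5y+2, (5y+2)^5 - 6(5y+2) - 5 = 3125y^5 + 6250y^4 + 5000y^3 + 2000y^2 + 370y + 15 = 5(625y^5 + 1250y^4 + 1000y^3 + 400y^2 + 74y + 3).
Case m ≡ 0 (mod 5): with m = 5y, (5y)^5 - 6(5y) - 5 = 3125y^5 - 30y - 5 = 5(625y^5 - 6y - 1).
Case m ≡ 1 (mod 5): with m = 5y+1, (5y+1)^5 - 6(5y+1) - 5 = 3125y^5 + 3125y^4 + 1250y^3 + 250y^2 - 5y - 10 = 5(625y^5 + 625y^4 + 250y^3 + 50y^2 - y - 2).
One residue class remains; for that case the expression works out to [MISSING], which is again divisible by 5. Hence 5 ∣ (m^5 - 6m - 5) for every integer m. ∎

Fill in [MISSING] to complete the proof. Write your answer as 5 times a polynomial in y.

The residues treated are {4, 2, 0, 1}, so the missing case is m ≡ 3 (mod 5); write m = 5y+3.
Then (5y+3)^5 - 6(5y+3) - 5 = 3125y^5 + 9375y^4 + 11250y^3 + 6750y^2 + 1995y + 220 = 5(625y^5 + 1875y^4 + 2250y^3 + 1350y^2 + 399y + 44).

5(625y^5 + 1875y^4 + 2250y^3 + 1350y^2 + 399y + 44)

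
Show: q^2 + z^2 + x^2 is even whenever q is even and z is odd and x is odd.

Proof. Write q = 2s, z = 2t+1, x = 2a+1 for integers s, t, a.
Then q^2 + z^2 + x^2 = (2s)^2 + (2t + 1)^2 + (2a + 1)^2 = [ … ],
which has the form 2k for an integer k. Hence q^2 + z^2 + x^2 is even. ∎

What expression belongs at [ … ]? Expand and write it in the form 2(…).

2(2a^2 + 2a + 2s^2 + 2t^2 + 2t + 1)

(2s)^2 + (2t + 1)^2 + (2a + 1)^2 = 4a^2 + 4a + 4s^2 + 4t^2 + 4t + 2
= 2(2a^2 + 2a + 2s^2 + 2t^2 + 2t + 1).
Since 2a^2 + 2a + 2s^2 + 2t^2 + 2t + 1 is an integer, the sum of squares is of the form 2k for an integer k.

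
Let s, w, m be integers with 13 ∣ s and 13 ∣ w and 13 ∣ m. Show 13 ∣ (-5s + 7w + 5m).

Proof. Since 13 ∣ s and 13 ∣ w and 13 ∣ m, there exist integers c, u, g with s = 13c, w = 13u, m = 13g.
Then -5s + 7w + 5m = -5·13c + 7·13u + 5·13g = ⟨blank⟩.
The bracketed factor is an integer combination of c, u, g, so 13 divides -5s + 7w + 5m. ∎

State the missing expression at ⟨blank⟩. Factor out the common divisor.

Each term has a factor of 13: -5·13c + 7·13u + 5·13g = 13·(-5c + 5g + 7u).
Since -5c + 5g + 7u is an integer, 13 ∣ (-5s + 7w + 5m).

13(-5c + 5g + 7u)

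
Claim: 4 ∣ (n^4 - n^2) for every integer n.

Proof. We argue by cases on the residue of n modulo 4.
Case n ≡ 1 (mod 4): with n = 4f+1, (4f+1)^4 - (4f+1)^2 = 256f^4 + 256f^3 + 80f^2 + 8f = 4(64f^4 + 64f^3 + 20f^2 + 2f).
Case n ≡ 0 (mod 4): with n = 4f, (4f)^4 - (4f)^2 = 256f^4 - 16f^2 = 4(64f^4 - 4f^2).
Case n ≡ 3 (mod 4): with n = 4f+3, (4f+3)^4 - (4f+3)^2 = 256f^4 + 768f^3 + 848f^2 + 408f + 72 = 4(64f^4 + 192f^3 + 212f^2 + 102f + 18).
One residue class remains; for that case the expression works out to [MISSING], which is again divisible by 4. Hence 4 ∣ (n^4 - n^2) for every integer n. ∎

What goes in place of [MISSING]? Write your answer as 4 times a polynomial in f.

4(64f^4 + 128f^3 + 92f^2 + 28f + 3)

The residues treated are {1, 0, 3}, so the missing case is n ≡ 2 (mod 4); write n = 4f+2.
Then (4f+2)^4 - (4f+2)^2 = 256f^4 + 512f^3 + 368f^2 + 112f + 12 = 4(64f^4 + 128f^3 + 92f^2 + 28f + 3).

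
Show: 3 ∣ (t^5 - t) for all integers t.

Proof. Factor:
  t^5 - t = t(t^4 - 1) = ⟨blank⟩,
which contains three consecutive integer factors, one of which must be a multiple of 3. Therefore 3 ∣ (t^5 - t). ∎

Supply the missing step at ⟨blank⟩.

(t - 1)t(t + 1)(t^2 + 1)

t^4 - 1 = (t^2 - 1)(t^2 + 1), and t^2 - 1 = (t-1)(t+1).
So t(t^4 - 1) = (t - 1)t(t + 1)(t^2 + 1).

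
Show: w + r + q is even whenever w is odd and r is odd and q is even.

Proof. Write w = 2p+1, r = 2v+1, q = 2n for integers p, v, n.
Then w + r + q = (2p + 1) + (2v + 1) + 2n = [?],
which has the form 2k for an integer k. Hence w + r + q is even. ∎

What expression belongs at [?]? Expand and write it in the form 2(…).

2(n + p + v + 1)

(2p + 1) + (2v + 1) + 2n = 2n + 2p + 2v + 2
= 2(n + p + v + 1).
Since n + p + v + 1 is an integer, the sum is of the form 2k for an integer k.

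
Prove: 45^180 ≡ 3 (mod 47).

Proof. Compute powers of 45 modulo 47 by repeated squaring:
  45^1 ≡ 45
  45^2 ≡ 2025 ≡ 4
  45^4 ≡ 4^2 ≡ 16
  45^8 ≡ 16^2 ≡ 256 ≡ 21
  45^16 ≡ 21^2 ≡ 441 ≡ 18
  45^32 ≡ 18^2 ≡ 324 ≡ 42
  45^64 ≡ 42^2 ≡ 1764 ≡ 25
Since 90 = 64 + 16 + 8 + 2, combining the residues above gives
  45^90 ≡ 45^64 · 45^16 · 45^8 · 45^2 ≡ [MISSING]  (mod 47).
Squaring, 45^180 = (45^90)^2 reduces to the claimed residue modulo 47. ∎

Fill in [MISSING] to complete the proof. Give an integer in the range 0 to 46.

12

Multiply the listed residues: 25 · 18 · 21 · 4 = 450 → 9450 → 37800.
Reducing modulo 47: 37800 = 804·47 + 12, so 45^90 ≡ 12.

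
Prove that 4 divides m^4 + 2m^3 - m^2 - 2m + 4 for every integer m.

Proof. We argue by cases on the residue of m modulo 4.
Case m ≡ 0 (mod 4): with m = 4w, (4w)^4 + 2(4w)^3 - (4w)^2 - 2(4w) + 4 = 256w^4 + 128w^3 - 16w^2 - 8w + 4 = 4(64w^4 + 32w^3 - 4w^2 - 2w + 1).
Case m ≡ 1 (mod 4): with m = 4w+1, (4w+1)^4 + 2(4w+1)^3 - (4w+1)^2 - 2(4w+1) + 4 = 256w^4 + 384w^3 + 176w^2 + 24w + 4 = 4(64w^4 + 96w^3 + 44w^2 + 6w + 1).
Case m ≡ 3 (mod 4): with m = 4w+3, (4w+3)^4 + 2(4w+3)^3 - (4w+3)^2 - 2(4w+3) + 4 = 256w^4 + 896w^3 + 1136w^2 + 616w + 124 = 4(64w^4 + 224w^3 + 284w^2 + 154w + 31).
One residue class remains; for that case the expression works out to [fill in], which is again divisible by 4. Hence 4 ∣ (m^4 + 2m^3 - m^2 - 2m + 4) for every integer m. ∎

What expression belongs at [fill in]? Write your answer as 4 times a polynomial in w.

Only m ≡ 2 (mod 4) is unaccounted for. Put m = 4w+2:
(4w+2)^4 + 2(4w+2)^3 - (4w+2)^2 - 2(4w+2) + 4 expands to 256w^4 + 640w^3 + 560w^2 + 200w + 28,
and factoring out 4 leaves 4(64w^4 + 160w^3 + 140w^2 + 50w + 7).

4(64w^4 + 160w^3 + 140w^2 + 50w + 7)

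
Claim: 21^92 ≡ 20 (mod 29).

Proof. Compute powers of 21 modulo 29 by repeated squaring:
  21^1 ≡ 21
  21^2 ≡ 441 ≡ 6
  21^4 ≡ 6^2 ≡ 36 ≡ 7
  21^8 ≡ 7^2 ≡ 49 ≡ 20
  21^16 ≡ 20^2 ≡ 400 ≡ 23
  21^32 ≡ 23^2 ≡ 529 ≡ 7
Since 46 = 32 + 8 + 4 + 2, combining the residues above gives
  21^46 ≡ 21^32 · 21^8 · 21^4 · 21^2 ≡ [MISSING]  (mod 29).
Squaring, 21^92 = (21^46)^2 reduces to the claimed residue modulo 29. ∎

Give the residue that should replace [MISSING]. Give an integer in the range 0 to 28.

21^32 · 21^8 · 21^4 · 21^2 ≡ 7 · 20 · 7 · 6 = 5880.
5880 mod 29 = 22, so 21^46 ≡ 22 (mod 29).

22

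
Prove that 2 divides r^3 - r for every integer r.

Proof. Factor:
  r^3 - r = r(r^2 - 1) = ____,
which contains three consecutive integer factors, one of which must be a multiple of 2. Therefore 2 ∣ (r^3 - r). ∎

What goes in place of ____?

(r - 1)r(r + 1)

r(r^2 - 1) = r(r - 1)(r + 1) = (r - 1)r(r + 1).
These three factors are consecutive integers, so their product is divisible by 2.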